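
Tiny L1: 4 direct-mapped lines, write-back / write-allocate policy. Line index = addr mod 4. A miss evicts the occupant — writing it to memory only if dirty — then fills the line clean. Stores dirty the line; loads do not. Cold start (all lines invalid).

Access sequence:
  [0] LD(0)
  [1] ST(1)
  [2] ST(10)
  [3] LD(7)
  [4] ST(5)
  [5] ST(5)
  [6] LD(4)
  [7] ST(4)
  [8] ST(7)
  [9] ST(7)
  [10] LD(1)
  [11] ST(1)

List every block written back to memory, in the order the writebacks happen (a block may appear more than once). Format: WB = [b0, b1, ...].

WB = [1, 5]

0: R B0 → L0 miss [-]
1: W B1 → L1 miss [D]
2: W B10 → L2 miss [D]
3: R B7 → L3 miss [-]
4: W B5 → L1 miss wb→B1 [D]
5: W B5 → L1 hit [D]
6: R B4 → L0 miss [-]
7: W B4 → L0 hit [D]
8: W B7 → L3 hit [D]
9: W B7 → L3 hit [D]
10: R B1 → L1 miss wb→B5 [-]
11: W B1 → L1 hit [D]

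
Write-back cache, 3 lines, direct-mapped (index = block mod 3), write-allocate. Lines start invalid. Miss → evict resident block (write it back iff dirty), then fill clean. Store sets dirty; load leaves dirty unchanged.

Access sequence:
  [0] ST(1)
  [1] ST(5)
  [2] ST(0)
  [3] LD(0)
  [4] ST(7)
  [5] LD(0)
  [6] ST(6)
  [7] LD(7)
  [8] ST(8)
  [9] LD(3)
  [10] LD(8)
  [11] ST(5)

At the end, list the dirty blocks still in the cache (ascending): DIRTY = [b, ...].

  0 | W B1 → L1 miss [D]
  1 | W B5 → L2 miss [D]
  2 | W B0 → L0 miss [D]
  3 | R B0 → L0 hit [D]
  4 | W B7 → L1 miss wb→B1 [D]
  5 | R B0 → L0 hit [D]
  6 | W B6 → L0 miss wb→B0 [D]
  7 | R B7 → L1 hit [D]
  8 | W B8 → L2 miss wb→B5 [D]
  9 | R B3 → L0 miss wb→B6 [-]
  10 | R B8 → L2 hit [D]
  11 | W B5 → L2 miss wb→B8 [D]

DIRTY = [5, 7]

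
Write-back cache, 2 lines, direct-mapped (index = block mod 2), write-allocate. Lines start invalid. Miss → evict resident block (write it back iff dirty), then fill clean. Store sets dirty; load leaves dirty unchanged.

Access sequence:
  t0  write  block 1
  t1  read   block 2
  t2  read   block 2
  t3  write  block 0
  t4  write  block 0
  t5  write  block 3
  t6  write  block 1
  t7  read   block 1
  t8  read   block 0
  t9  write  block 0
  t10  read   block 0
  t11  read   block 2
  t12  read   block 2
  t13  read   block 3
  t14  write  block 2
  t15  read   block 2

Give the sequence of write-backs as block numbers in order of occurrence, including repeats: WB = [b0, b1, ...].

  0 | W B1 → L1 miss [D]
  1 | R B2 → L0 miss [-]
  2 | R B2 → L0 hit [-]
  3 | W B0 → L0 miss [D]
  4 | W B0 → L0 hit [D]
  5 | W B3 → L1 miss wb→B1 [D]
  6 | W B1 → L1 miss wb→B3 [D]
  7 | R B1 → L1 hit [D]
  8 | R B0 → L0 hit [D]
  9 | W B0 → L0 hit [D]
  10 | R B0 → L0 hit [D]
  11 | R B2 → L0 miss wb→B0 [-]
  12 | R B2 → L0 hit [-]
  13 | R B3 → L1 miss wb→B1 [-]
  14 | W B2 → L0 hit [D]
  15 | R B2 → L0 hit [D]

WB = [1, 3, 0, 1]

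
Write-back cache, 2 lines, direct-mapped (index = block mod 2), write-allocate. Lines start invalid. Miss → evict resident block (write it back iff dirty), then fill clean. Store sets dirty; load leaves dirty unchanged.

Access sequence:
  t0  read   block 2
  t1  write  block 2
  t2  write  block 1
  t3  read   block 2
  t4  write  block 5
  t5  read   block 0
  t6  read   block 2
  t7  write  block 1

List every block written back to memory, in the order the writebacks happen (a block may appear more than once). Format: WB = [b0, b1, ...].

WB = [1, 2, 5]

0: R B2 -> L0 miss  d=-]
1: W B2 -> L0 hit  d=D]
2: W B1 -> L1 miss  d=D]
3: R B2 -> L0 hit  d=D]
4: W B5 -> L1 miss wb->B1  d=D]
5: R B0 -> L0 miss wb->B2  d=-]
6: R B2 -> L0 miss  d=-]
7: W B1 -> L1 miss wb->B5  d=D]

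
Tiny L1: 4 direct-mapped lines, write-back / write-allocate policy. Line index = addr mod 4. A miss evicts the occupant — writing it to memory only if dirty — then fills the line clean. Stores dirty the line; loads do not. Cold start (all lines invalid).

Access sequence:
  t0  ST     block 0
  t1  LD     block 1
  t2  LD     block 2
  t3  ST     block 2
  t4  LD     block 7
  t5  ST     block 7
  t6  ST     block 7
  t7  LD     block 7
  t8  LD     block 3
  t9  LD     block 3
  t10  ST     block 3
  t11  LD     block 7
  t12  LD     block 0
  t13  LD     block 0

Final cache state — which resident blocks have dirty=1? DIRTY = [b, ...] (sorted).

DIRTY = [0, 2]

  0 | W B0 → L0 miss [D]
  1 | R B1 → L1 miss [-]
  2 | R B2 → L2 miss [-]
  3 | W B2 → L2 hit [D]
  4 | R B7 → L3 miss [-]
  5 | W B7 → L3 hit [D]
  6 | W B7 → L3 hit [D]
  7 | R B7 → L3 hit [D]
  8 | R B3 → L3 miss wb→B7 [-]
  9 | R B3 → L3 hit [-]
  10 | W B3 → L3 hit [D]
  11 | R B7 → L3 miss wb→B3 [-]
  12 | R B0 → L0 hit [D]
  13 | R B0 → L0 hit [D]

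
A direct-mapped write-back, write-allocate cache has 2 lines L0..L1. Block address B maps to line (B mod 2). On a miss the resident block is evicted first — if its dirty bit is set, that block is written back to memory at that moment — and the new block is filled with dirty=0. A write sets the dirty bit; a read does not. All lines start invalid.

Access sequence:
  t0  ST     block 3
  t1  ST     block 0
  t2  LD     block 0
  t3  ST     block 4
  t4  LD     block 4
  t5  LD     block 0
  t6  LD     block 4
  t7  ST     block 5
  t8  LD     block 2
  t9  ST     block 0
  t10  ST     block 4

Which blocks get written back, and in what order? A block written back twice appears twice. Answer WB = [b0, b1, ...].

WB = [0, 4, 3, 0]

  0 | W B3 → L1 miss [D]
  1 | W B0 → L0 miss [D]
  2 | R B0 → L0 hit [D]
  3 | W B4 → L0 miss wb→B0 [D]
  4 | R B4 → L0 hit [D]
  5 | R B0 → L0 miss wb→B4 [-]
  6 | R B4 → L0 miss [-]
  7 | W B5 → L1 miss wb→B3 [D]
  8 | R B2 → L0 miss [-]
  9 | W B0 → L0 miss [D]
  10 | W B4 → L0 miss wb→B0 [D]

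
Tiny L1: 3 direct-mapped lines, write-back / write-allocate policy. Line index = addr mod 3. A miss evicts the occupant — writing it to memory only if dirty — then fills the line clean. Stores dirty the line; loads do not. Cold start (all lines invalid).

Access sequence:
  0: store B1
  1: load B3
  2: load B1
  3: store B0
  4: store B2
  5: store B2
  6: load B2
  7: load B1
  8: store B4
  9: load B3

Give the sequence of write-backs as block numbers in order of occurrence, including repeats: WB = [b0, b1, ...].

WB = [1, 0]

0: W B1 → L1 miss [D]
1: R B3 → L0 miss [-]
2: R B1 → L1 hit [D]
3: W B0 → L0 miss [D]
4: W B2 → L2 miss [D]
5: W B2 → L2 hit [D]
6: R B2 → L2 hit [D]
7: R B1 → L1 hit [D]
8: W B4 → L1 miss wb→B1 [D]
9: R B3 → L0 miss wb→B0 [-]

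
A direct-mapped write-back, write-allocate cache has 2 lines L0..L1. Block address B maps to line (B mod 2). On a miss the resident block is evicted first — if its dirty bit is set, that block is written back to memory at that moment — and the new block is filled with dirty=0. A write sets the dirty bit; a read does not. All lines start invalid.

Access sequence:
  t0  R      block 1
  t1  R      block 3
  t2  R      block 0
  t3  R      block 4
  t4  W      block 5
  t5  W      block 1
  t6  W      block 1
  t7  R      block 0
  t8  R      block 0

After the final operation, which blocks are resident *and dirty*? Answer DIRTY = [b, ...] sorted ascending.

DIRTY = [1]

0: R B1 → L1 miss [-]
1: R B3 → L1 miss [-]
2: R B0 → L0 miss [-]
3: R B4 → L0 miss [-]
4: W B5 → L1 miss [D]
5: W B1 → L1 miss wb→B5 [D]
6: W B1 → L1 hit [D]
7: R B0 → L0 miss [-]
8: R B0 → L0 hit [-]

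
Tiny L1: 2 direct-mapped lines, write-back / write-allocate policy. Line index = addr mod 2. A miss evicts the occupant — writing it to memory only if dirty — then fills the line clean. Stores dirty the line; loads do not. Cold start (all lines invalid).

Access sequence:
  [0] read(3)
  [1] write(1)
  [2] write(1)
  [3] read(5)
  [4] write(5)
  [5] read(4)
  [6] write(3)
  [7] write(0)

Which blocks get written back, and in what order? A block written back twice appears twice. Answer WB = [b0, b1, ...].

WB = [1, 5]

0: R B3 -> L1 miss  d=-]
1: W B1 -> L1 miss  d=D]
2: W B1 -> L1 hit  d=D]
3: R B5 -> L1 miss wb->B1  d=-]
4: W B5 -> L1 hit  d=D]
5: R B4 -> L0 miss  d=-]
6: W B3 -> L1 miss wb->B5  d=D]
7: W B0 -> L0 miss  d=D]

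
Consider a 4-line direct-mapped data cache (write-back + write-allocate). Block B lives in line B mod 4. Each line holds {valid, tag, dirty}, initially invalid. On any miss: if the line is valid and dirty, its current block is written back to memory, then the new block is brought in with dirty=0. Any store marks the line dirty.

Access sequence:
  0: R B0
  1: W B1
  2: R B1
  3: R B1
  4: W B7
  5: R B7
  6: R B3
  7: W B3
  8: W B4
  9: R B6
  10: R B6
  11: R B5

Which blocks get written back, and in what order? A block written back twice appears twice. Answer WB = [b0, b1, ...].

  0 | R B0 → L0 miss [-]
  1 | W B1 → L1 miss [D]
  2 | R B1 → L1 hit [D]
  3 | R B1 → L1 hit [D]
  4 | W B7 → L3 miss [D]
  5 | R B7 → L3 hit [D]
  6 | R B3 → L3 miss wb→B7 [-]
  7 | W B3 → L3 hit [D]
  8 | W B4 → L0 miss [D]
  9 | R B6 → L2 miss [-]
  10 | R B6 → L2 hit [-]
  11 | R B5 → L1 miss wb→B1 [-]

WB = [7, 1]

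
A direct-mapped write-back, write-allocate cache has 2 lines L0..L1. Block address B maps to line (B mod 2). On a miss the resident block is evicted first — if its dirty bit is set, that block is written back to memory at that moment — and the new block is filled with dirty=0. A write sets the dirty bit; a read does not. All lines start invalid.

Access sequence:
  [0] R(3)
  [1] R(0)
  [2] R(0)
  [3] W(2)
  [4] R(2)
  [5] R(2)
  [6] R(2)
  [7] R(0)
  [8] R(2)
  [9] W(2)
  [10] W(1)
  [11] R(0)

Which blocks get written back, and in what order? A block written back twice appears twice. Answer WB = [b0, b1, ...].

  0 | R B3 → L1 miss [-]
  1 | R B0 → L0 miss [-]
  2 | R B0 → L0 hit [-]
  3 | W B2 → L0 miss [D]
  4 | R B2 → L0 hit [D]
  5 | R B2 → L0 hit [D]
  6 | R B2 → L0 hit [D]
  7 | R B0 → L0 miss wb→B2 [-]
  8 | R B2 → L0 miss [-]
  9 | W B2 → L0 hit [D]
  10 | W B1 → L1 miss [D]
  11 | R B0 → L0 miss wb→B2 [-]

WB = [2, 2]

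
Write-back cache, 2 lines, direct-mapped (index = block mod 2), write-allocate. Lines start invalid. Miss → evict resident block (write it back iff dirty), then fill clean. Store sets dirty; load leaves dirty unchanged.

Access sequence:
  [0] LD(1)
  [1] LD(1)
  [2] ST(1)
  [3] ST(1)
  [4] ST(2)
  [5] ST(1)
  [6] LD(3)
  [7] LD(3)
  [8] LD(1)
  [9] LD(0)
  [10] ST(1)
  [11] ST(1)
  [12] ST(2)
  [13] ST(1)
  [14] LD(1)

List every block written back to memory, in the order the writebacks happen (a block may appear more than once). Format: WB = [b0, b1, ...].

WB = [1, 2]

0: R B1 → L1 miss [-]
1: R B1 → L1 hit [-]
2: W B1 → L1 hit [D]
3: W B1 → L1 hit [D]
4: W B2 → L0 miss [D]
5: W B1 → L1 hit [D]
6: R B3 → L1 miss wb→B1 [-]
7: R B3 → L1 hit [-]
8: R B1 → L1 miss [-]
9: R B0 → L0 miss wb→B2 [-]
10: W B1 → L1 hit [D]
11: W B1 → L1 hit [D]
12: W B2 → L0 miss [D]
13: W B1 → L1 hit [D]
14: R B1 → L1 hit [D]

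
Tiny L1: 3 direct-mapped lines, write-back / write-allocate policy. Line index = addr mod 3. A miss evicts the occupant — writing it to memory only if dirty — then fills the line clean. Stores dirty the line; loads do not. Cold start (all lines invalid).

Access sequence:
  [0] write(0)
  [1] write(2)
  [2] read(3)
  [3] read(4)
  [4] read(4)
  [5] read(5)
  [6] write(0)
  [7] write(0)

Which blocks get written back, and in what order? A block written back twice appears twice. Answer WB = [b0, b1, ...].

0: W B0 → L0 miss [D]
1: W B2 → L2 miss [D]
2: R B3 → L0 miss wb→B0 [-]
3: R B4 → L1 miss [-]
4: R B4 → L1 hit [-]
5: R B5 → L2 miss wb→B2 [-]
6: W B0 → L0 miss [D]
7: W B0 → L0 hit [D]

WB = [0, 2]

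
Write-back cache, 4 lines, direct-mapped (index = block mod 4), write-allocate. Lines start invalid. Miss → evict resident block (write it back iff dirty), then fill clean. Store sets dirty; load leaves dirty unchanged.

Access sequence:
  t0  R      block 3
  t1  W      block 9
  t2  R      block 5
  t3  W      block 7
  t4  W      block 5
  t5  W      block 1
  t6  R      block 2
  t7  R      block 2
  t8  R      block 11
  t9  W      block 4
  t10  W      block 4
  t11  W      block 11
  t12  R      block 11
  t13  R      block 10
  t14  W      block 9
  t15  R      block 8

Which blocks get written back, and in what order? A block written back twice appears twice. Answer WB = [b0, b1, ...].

0: R B3 → L3 miss [-]
1: W B9 → L1 miss [D]
2: R B5 → L1 miss wb→B9 [-]
3: W B7 → L3 miss [D]
4: W B5 → L1 hit [D]
5: W B1 → L1 miss wb→B5 [D]
6: R B2 → L2 miss [-]
7: R B2 → L2 hit [-]
8: R B11 → L3 miss wb→B7 [-]
9: W B4 → L0 miss [D]
10: W B4 → L0 hit [D]
11: W B11 → L3 hit [D]
12: R B11 → L3 hit [D]
13: R B10 → L2 miss [-]
14: W B9 → L1 miss wb→B1 [D]
15: R B8 → L0 miss wb→B4 [-]

WB = [9, 5, 7, 1, 4]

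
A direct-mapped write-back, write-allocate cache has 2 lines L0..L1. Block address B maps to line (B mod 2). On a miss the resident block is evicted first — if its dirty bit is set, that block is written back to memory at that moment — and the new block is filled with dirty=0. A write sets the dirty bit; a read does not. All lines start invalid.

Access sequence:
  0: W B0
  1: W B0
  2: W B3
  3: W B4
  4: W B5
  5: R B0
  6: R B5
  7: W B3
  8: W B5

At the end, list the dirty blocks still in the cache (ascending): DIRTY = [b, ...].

DIRTY = [5]

0: W B0 -> L0 miss  d=D]
1: W B0 -> L0 hit  d=D]
2: W B3 -> L1 miss  d=D]
3: W B4 -> L0 miss wb->B0  d=D]
4: W B5 -> L1 miss wb->B3  d=D]
5: R B0 -> L0 miss wb->B4  d=-]
6: R B5 -> L1 hit  d=D]
7: W B3 -> L1 miss wb->B5  d=D]
8: W B5 -> L1 miss wb->B3  d=D]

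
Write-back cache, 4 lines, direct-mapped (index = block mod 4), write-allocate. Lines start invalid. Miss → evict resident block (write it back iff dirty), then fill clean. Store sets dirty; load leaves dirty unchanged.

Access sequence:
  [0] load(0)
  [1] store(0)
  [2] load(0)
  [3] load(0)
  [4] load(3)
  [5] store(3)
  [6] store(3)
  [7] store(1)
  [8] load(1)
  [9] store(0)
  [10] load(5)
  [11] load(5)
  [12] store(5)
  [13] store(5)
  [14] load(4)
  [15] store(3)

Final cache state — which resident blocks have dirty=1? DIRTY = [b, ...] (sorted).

  0 | R B0 → L0 miss [-]
  1 | W B0 → L0 hit [D]
  2 | R B0 → L0 hit [D]
  3 | R B0 → L0 hit [D]
  4 | R B3 → L3 miss [-]
  5 | W B3 → L3 hit [D]
  6 | W B3 → L3 hit [D]
  7 | W B1 → L1 miss [D]
  8 | R B1 → L1 hit [D]
  9 | W B0 → L0 hit [D]
  10 | R B5 → L1 miss wb→B1 [-]
  11 | R B5 → L1 hit [-]
  12 | W B5 → L1 hit [D]
  13 | W B5 → L1 hit [D]
  14 | R B4 → L0 miss wb→B0 [-]
  15 | W B3 → L3 hit [D]

DIRTY = [3, 5]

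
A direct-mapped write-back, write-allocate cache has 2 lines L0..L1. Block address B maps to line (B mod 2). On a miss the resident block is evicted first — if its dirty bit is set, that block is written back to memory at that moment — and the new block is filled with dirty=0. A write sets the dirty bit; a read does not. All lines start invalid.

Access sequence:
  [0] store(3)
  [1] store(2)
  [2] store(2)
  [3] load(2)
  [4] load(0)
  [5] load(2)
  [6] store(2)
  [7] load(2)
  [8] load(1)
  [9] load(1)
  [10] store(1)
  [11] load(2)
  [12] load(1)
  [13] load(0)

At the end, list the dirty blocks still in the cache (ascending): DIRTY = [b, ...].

0: W B3 -> L1 miss  d=D]
1: W B2 -> L0 miss  d=D]
2: W B2 -> L0 hit  d=D]
3: R B2 -> L0 hit  d=D]
4: R B0 -> L0 miss wb->B2  d=-]
5: R B2 -> L0 miss  d=-]
6: W B2 -> L0 hit  d=D]
7: R B2 -> L0 hit  d=D]
8: R B1 -> L1 miss wb->B3  d=-]
9: R B1 -> L1 hit  d=-]
10: W B1 -> L1 hit  d=D]
11: R B2 -> L0 hit  d=D]
12: R B1 -> L1 hit  d=D]
13: R B0 -> L0 miss wb->B2  d=-]

DIRTY = [1]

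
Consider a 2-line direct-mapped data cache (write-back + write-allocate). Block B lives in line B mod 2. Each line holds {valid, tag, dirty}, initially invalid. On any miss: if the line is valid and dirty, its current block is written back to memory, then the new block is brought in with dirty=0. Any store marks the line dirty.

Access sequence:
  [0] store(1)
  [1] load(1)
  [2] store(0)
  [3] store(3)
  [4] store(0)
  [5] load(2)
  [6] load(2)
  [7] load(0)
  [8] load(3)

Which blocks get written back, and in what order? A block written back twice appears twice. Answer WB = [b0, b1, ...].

0: W B1 -> L1 miss  d=D]
1: R B1 -> L1 hit  d=D]
2: W B0 -> L0 miss  d=D]
3: W B3 -> L1 miss wb->B1  d=D]
4: W B0 -> L0 hit  d=D]
5: R B2 -> L0 miss wb->B0  d=-]
6: R B2 -> L0 hit  d=-]
7: R B0 -> L0 miss  d=-]
8: R B3 -> L1 hit  d=D]

WB = [1, 0]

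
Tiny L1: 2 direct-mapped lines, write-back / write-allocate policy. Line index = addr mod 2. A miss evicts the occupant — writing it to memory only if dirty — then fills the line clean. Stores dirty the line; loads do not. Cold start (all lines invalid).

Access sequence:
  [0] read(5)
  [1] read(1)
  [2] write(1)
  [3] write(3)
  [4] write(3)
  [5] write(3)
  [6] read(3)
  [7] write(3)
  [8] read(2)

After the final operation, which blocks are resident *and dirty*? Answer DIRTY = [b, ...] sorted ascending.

DIRTY = [3]

0: R B5 → L1 miss [-]
1: R B1 → L1 miss [-]
2: W B1 → L1 hit [D]
3: W B3 → L1 miss wb→B1 [D]
4: W B3 → L1 hit [D]
5: W B3 → L1 hit [D]
6: R B3 → L1 hit [D]
7: W B3 → L1 hit [D]
8: R B2 → L0 miss [-]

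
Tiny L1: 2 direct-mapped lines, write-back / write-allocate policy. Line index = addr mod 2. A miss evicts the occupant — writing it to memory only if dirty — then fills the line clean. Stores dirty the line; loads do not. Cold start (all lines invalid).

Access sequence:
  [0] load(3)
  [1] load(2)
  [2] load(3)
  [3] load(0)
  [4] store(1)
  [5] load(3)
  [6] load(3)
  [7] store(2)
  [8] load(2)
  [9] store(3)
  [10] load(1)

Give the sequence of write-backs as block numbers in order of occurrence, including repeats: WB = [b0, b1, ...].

0: R B3 → L1 miss [-]
1: R B2 → L0 miss [-]
2: R B3 → L1 hit [-]
3: R B0 → L0 miss [-]
4: W B1 → L1 miss [D]
5: R B3 → L1 miss wb→B1 [-]
6: R B3 → L1 hit [-]
7: W B2 → L0 miss [D]
8: R B2 → L0 hit [D]
9: W B3 → L1 hit [D]
10: R B1 → L1 miss wb→B3 [-]

WB = [1, 3]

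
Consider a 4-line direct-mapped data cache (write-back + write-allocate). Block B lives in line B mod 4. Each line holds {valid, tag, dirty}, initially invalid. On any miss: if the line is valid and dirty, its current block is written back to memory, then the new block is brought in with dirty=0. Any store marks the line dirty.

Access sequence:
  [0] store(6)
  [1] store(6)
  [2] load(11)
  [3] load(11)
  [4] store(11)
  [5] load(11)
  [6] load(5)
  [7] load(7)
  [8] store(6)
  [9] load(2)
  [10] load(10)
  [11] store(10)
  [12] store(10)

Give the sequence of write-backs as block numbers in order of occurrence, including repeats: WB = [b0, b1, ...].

WB = [11, 6]

0: W B6 -> L2 miss  d=D]
1: W B6 -> L2 hit  d=D]
2: R B11 -> L3 miss  d=-]
3: R B11 -> L3 hit  d=-]
4: W B11 -> L3 hit  d=D]
5: R B11 -> L3 hit  d=D]
6: R B5 -> L1 miss  d=-]
7: R B7 -> L3 miss wb->B11  d=-]
8: W B6 -> L2 hit  d=D]
9: R B2 -> L2 miss wb->B6  d=-]
10: R B10 -> L2 miss  d=-]
11: W B10 -> L2 hit  d=D]
12: W B10 -> L2 hit  d=D]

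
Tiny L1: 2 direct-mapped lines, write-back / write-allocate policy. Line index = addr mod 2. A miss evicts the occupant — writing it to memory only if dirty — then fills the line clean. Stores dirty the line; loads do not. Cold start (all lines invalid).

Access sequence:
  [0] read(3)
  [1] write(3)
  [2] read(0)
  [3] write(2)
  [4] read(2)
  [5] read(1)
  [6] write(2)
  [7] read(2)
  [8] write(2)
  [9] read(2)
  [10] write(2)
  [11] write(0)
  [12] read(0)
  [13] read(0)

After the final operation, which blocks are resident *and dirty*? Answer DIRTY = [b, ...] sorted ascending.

0: R B3 -> L1 miss  d=-]
1: W B3 -> L1 hit  d=D]
2: R B0 -> L0 miss  d=-]
3: W B2 -> L0 miss  d=D]
4: R B2 -> L0 hit  d=D]
5: R B1 -> L1 miss wb->B3  d=-]
6: W B2 -> L0 hit  d=D]
7: R B2 -> L0 hit  d=D]
8: W B2 -> L0 hit  d=D]
9: R B2 -> L0 hit  d=D]
10: W B2 -> L0 hit  d=D]
11: W B0 -> L0 miss wb->B2  d=D]
12: R B0 -> L0 hit  d=D]
13: R B0 -> L0 hit  d=D]

DIRTY = [0]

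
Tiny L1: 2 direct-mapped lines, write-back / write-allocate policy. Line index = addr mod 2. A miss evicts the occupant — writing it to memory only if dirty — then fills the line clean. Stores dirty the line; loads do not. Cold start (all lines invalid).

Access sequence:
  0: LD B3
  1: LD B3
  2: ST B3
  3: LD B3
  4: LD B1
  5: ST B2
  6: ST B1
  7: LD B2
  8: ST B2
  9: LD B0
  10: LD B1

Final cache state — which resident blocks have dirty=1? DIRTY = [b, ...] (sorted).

DIRTY = [1]

0: R B3 → L1 miss [-]
1: R B3 → L1 hit [-]
2: W B3 → L1 hit [D]
3: R B3 → L1 hit [D]
4: R B1 → L1 miss wb→B3 [-]
5: W B2 → L0 miss [D]
6: W B1 → L1 hit [D]
7: R B2 → L0 hit [D]
8: W B2 → L0 hit [D]
9: R B0 → L0 miss wb→B2 [-]
10: R B1 → L1 hit [D]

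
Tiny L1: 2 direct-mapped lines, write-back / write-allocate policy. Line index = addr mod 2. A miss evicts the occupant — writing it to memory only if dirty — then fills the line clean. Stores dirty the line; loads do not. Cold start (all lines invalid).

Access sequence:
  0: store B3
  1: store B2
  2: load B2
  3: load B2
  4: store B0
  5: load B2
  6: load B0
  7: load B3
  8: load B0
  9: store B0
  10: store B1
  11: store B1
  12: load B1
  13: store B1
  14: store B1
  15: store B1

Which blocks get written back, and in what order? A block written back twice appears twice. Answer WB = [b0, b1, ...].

WB = [2, 0, 3]

0: W B3 -> L1 miss  d=D]
1: W B2 -> L0 miss  d=D]
2: R B2 -> L0 hit  d=D]
3: R B2 -> L0 hit  d=D]
4: W B0 -> L0 miss wb->B2  d=D]
5: R B2 -> L0 miss wb->B0  d=-]
6: R B0 -> L0 miss  d=-]
7: R B3 -> L1 hit  d=D]
8: R B0 -> L0 hit  d=-]
9: W B0 -> L0 hit  d=D]
10: W B1 -> L1 miss wb->B3  d=D]
11: W B1 -> L1 hit  d=D]
12: R B1 -> L1 hit  d=D]
13: W B1 -> L1 hit  d=D]
14: W B1 -> L1 hit  d=D]
15: W B1 -> L1 hit  d=D]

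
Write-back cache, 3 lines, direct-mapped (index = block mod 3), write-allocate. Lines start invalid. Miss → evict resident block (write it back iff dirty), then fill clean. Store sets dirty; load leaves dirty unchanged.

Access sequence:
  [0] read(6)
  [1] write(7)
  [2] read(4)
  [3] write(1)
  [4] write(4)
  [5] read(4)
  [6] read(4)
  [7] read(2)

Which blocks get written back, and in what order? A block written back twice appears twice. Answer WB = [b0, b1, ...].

WB = [7, 1]

0: R B6 -> L0 miss  d=-]
1: W B7 -> L1 miss  d=D]
2: R B4 -> L1 miss wb->B7  d=-]
3: W B1 -> L1 miss  d=D]
4: W B4 -> L1 miss wb->B1  d=D]
5: R B4 -> L1 hit  d=D]
6: R B4 -> L1 hit  d=D]
7: R B2 -> L2 miss  d=-]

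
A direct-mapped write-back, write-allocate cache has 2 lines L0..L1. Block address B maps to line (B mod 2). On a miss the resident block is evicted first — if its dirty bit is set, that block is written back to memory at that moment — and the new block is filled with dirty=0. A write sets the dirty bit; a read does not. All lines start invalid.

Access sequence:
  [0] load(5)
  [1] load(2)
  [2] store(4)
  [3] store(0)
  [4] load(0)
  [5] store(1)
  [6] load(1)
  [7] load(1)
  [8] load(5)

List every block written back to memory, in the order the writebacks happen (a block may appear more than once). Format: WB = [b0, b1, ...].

0: R B5 -> L1 miss  d=-]
1: R B2 -> L0 miss  d=-]
2: W B4 -> L0 miss  d=D]
3: W B0 -> L0 miss wb->B4  d=D]
4: R B0 -> L0 hit  d=D]
5: W B1 -> L1 miss  d=D]
6: R B1 -> L1 hit  d=D]
7: R B1 -> L1 hit  d=D]
8: R B5 -> L1 miss wb->B1  d=-]

WB = [4, 1]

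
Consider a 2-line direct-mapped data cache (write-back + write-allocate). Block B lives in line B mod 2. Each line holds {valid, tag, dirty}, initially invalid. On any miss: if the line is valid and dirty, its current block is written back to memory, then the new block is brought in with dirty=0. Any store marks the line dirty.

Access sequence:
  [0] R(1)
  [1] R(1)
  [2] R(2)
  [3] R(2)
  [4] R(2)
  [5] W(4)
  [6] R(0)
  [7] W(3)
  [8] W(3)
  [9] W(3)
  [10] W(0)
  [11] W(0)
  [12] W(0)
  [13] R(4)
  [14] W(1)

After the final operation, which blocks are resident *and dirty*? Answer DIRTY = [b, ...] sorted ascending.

0: R B1 -> L1 miss  d=-]
1: R B1 -> L1 hit  d=-]
2: R B2 -> L0 miss  d=-]
3: R B2 -> L0 hit  d=-]
4: R B2 -> L0 hit  d=-]
5: W B4 -> L0 miss  d=D]
6: R B0 -> L0 miss wb->B4  d=-]
7: W B3 -> L1 miss  d=D]
8: W B3 -> L1 hit  d=D]
9: W B3 -> L1 hit  d=D]
10: W B0 -> L0 hit  d=D]
11: W B0 -> L0 hit  d=D]
12: W B0 -> L0 hit  d=D]
13: R B4 -> L0 miss wb->B0  d=-]
14: W B1 -> L1 miss wb->B3  d=D]

DIRTY = [1]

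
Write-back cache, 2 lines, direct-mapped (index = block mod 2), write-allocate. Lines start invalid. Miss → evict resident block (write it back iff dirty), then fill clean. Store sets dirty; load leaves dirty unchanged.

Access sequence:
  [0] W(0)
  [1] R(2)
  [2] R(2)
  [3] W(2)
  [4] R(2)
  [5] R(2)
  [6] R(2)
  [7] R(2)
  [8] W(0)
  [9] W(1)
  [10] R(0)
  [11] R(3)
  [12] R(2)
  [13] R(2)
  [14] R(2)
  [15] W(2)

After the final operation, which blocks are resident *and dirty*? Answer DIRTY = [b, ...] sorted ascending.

DIRTY = [2]

0: W B0 -> L0 miss  d=D]
1: R B2 -> L0 miss wb->B0  d=-]
2: R B2 -> L0 hit  d=-]
3: W B2 -> L0 hit  d=D]
4: R B2 -> L0 hit  d=D]
5: R B2 -> L0 hit  d=D]
6: R B2 -> L0 hit  d=D]
7: R B2 -> L0 hit  d=D]
8: W B0 -> L0 miss wb->B2  d=D]
9: W B1 -> L1 miss  d=D]
10: R B0 -> L0 hit  d=D]
11: R B3 -> L1 miss wb->B1  d=-]
12: R B2 -> L0 miss wb->B0  d=-]
13: R B2 -> L0 hit  d=-]
14: R B2 -> L0 hit  d=-]
15: W B2 -> L0 hit  d=D]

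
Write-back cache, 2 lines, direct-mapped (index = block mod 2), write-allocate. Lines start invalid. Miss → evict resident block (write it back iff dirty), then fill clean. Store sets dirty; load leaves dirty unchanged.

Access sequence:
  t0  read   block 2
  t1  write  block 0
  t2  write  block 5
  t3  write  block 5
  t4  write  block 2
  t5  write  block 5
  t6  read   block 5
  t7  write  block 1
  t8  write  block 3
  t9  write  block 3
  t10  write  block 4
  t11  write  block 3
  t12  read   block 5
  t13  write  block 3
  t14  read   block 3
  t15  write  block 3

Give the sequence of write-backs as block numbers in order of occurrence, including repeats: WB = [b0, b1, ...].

0: R B2 → L0 miss [-]
1: W B0 → L0 miss [D]
2: W B5 → L1 miss [D]
3: W B5 → L1 hit [D]
4: W B2 → L0 miss wb→B0 [D]
5: W B5 → L1 hit [D]
6: R B5 → L1 hit [D]
7: W B1 → L1 miss wb→B5 [D]
8: W B3 → L1 miss wb→B1 [D]
9: W B3 → L1 hit [D]
10: W B4 → L0 miss wb→B2 [D]
11: W B3 → L1 hit [D]
12: R B5 → L1 miss wb→B3 [-]
13: W B3 → L1 miss [D]
14: R B3 → L1 hit [D]
15: W B3 → L1 hit [D]

WB = [0, 5, 1, 2, 3]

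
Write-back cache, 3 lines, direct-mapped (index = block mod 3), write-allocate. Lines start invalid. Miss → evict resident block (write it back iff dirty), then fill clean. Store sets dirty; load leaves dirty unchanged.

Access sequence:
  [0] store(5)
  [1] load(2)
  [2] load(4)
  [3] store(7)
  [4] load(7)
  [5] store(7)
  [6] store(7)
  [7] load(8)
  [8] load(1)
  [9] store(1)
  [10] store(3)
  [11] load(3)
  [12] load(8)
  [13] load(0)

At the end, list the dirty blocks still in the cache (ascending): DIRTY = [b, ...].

DIRTY = [1]

  0 | W B5 → L2 miss [D]
  1 | R B2 → L2 miss wb→B5 [-]
  2 | R B4 → L1 miss [-]
  3 | W B7 → L1 miss [D]
  4 | R B7 → L1 hit [D]
  5 | W B7 → L1 hit [D]
  6 | W B7 → L1 hit [D]
  7 | R B8 → L2 miss [-]
  8 | R B1 → L1 miss wb→B7 [-]
  9 | W B1 → L1 hit [D]
  10 | W B3 → L0 miss [D]
  11 | R B3 → L0 hit [D]
  12 | R B8 → L2 hit [-]
  13 | R B0 → L0 miss wb→B3 [-]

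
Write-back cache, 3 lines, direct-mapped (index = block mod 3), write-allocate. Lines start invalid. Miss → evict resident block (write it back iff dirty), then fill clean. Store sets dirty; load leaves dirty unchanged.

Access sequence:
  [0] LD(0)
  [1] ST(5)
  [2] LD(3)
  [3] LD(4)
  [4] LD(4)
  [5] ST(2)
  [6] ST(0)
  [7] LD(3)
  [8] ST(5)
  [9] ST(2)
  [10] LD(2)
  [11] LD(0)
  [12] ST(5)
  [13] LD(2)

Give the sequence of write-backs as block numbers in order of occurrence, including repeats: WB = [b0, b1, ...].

0: R B0 → L0 miss [-]
1: W B5 → L2 miss [D]
2: R B3 → L0 miss [-]
3: R B4 → L1 miss [-]
4: R B4 → L1 hit [-]
5: W B2 → L2 miss wb→B5 [D]
6: W B0 → L0 miss [D]
7: R B3 → L0 miss wb→B0 [-]
8: W B5 → L2 miss wb→B2 [D]
9: W B2 → L2 miss wb→B5 [D]
10: R B2 → L2 hit [D]
11: R B0 → L0 miss [-]
12: W B5 → L2 miss wb→B2 [D]
13: R B2 → L2 miss wb→B5 [-]

WB = [5, 0, 2, 5, 2, 5]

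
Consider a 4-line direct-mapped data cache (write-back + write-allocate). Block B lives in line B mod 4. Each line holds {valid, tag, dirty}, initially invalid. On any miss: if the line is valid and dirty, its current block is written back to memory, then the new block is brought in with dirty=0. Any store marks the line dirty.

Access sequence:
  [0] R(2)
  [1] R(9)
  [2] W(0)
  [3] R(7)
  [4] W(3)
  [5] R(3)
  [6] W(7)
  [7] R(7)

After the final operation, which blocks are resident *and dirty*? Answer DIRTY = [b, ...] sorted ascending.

DIRTY = [0, 7]

0: R B2 -> L2 miss  d=-]
1: R B9 -> L1 miss  d=-]
2: W B0 -> L0 miss  d=D]
3: R B7 -> L3 miss  d=-]
4: W B3 -> L3 miss  d=D]
5: R B3 -> L3 hit  d=D]
6: W B7 -> L3 miss wb->B3  d=D]
7: R B7 -> L3 hit  d=D]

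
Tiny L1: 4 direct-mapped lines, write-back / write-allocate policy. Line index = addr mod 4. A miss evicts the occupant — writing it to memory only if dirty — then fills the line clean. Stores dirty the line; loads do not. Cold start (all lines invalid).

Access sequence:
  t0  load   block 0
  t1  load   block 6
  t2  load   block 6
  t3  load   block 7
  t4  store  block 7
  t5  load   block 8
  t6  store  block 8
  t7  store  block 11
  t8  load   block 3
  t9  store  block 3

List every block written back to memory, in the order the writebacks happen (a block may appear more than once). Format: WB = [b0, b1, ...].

0: R B0 → L0 miss [-]
1: R B6 → L2 miss [-]
2: R B6 → L2 hit [-]
3: R B7 → L3 miss [-]
4: W B7 → L3 hit [D]
5: R B8 → L0 miss [-]
6: W B8 → L0 hit [D]
7: W B11 → L3 miss wb→B7 [D]
8: R B3 → L3 miss wb→B11 [-]
9: W B3 → L3 hit [D]

WB = [7, 11]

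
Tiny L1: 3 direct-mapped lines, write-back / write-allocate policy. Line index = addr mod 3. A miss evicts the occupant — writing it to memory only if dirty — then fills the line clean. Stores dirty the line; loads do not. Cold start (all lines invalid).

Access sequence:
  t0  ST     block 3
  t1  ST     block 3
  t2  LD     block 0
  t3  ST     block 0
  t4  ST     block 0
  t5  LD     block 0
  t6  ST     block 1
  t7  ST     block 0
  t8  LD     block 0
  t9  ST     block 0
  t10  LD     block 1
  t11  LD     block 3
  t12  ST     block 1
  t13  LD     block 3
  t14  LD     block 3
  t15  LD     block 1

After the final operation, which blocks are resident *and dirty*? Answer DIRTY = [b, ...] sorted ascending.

DIRTY = [1]

  0 | W B3 → L0 miss [D]
  1 | W B3 → L0 hit [D]
  2 | R B0 → L0 miss wb→B3 [-]
  3 | W B0 → L0 hit [D]
  4 | W B0 → L0 hit [D]
  5 | R B0 → L0 hit [D]
  6 | W B1 → L1 miss [D]
  7 | W B0 → L0 hit [D]
  8 | R B0 → L0 hit [D]
  9 | W B0 → L0 hit [D]
  10 | R B1 → L1 hit [D]
  11 | R B3 → L0 miss wb→B0 [-]
  12 | W B1 → L1 hit [D]
  13 | R B3 → L0 hit [-]
  14 | R B3 → L0 hit [-]
  15 | R B1 → L1 hit [D]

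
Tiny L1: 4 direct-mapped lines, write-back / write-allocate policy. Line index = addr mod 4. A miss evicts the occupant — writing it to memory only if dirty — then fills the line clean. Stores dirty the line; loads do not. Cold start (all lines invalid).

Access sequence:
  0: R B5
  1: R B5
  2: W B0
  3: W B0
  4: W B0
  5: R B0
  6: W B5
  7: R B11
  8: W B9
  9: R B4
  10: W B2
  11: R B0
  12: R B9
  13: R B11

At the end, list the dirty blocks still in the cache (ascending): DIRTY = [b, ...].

DIRTY = [2, 9]

0: R B5 -> L1 miss  d=-]
1: R B5 -> L1 hit  d=-]
2: W B0 -> L0 miss  d=D]
3: W B0 -> L0 hit  d=D]
4: W B0 -> L0 hit  d=D]
5: R B0 -> L0 hit  d=D]
6: W B5 -> L1 hit  d=D]
7: R B11 -> L3 miss  d=-]
8: W B9 -> L1 miss wb->B5  d=D]
9: R B4 -> L0 miss wb->B0  d=-]
10: W B2 -> L2 miss  d=D]
11: R B0 -> L0 miss  d=-]
12: R B9 -> L1 hit  d=D]
13: R B11 -> L3 hit  d=-]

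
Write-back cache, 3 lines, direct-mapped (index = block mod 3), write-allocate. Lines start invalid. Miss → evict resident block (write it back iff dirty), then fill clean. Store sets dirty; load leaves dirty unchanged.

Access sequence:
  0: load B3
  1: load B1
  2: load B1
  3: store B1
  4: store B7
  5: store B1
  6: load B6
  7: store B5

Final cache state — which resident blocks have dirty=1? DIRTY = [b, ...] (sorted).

0: R B3 -> L0 miss  d=-]
1: R B1 -> L1 miss  d=-]
2: R B1 -> L1 hit  d=-]
3: W B1 -> L1 hit  d=D]
4: W B7 -> L1 miss wb->B1  d=D]
5: W B1 -> L1 miss wb->B7  d=D]
6: R B6 -> L0 miss  d=-]
7: W B5 -> L2 miss  d=D]

DIRTY = [1, 5]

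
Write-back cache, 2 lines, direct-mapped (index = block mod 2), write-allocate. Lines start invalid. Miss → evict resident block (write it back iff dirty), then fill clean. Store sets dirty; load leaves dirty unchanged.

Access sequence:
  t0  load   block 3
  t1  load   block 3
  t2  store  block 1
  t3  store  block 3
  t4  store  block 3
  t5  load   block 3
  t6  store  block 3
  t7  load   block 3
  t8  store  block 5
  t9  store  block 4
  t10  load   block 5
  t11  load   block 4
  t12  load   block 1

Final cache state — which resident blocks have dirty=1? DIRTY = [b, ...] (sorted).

0: R B3 → L1 miss [-]
1: R B3 → L1 hit [-]
2: W B1 → L1 miss [D]
3: W B3 → L1 miss wb→B1 [D]
4: W B3 → L1 hit [D]
5: R B3 → L1 hit [D]
6: W B3 → L1 hit [D]
7: R B3 → L1 hit [D]
8: W B5 → L1 miss wb→B3 [D]
9: W B4 → L0 miss [D]
10: R B5 → L1 hit [D]
11: R B4 → L0 hit [D]
12: R B1 → L1 miss wb→B5 [-]

DIRTY = [4]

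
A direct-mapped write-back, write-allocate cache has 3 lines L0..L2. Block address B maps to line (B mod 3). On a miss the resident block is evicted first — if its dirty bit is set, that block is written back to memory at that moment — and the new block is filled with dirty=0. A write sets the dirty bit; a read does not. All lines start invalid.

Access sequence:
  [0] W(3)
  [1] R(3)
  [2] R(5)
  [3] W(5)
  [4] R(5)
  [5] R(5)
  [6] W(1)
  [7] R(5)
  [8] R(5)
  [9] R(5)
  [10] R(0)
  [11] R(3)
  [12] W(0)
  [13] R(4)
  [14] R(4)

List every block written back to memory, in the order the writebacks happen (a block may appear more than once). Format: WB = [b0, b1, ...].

0: W B3 -> L0 miss  d=D]
1: R B3 -> L0 hit  d=D]
2: R B5 -> L2 miss  d=-]
3: W B5 -> L2 hit  d=D]
4: R B5 -> L2 hit  d=D]
5: R B5 -> L2 hit  d=D]
6: W B1 -> L1 miss  d=D]
7: R B5 -> L2 hit  d=D]
8: R B5 -> L2 hit  d=D]
9: R B5 -> L2 hit  d=D]
10: R B0 -> L0 miss wb->B3  d=-]
11: R B3 -> L0 miss  d=-]
12: W B0 -> L0 miss  d=D]
13: R B4 -> L1 miss wb->B1  d=-]
14: R B4 -> L1 hit  d=-]

WB = [3, 1]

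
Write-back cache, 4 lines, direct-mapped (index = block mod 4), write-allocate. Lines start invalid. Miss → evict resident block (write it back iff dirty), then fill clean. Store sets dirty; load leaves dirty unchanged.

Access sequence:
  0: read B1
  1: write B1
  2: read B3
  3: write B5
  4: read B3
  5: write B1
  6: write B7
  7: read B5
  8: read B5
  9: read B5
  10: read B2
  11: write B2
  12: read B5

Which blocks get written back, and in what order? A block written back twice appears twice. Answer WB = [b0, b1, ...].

  0 | R B1 → L1 miss [-]
  1 | W B1 → L1 hit [D]
  2 | R B3 → L3 miss [-]
  3 | W B5 → L1 miss wb→B1 [D]
  4 | R B3 → L3 hit [-]
  5 | W B1 → L1 miss wb→B5 [D]
  6 | W B7 → L3 miss [D]
  7 | R B5 → L1 miss wb→B1 [-]
  8 | R B5 → L1 hit [-]
  9 | R B5 → L1 hit [-]
  10 | R B2 → L2 miss [-]
  11 | W B2 → L2 hit [D]
  12 | R B5 → L1 hit [-]

WB = [1, 5, 1]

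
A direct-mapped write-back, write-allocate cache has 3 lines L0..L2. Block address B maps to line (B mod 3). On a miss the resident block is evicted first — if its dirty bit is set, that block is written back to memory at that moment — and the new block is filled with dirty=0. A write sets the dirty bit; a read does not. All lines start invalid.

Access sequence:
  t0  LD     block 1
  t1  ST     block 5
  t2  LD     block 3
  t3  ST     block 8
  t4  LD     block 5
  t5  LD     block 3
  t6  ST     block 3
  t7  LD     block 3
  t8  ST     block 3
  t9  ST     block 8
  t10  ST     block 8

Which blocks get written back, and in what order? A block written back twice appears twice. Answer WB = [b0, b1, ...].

WB = [5, 8]

0: R B1 → L1 miss [-]
1: W B5 → L2 miss [D]
2: R B3 → L0 miss [-]
3: W B8 → L2 miss wb→B5 [D]
4: R B5 → L2 miss wb→B8 [-]
5: R B3 → L0 hit [-]
6: W B3 → L0 hit [D]
7: R B3 → L0 hit [D]
8: W B3 → L0 hit [D]
9: W B8 → L2 miss [D]
10: W B8 → L2 hit [D]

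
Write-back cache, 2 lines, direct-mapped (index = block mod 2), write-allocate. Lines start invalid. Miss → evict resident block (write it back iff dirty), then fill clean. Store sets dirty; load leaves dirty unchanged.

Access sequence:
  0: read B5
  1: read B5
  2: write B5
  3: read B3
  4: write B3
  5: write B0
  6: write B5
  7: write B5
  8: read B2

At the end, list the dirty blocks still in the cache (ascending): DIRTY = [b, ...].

DIRTY = [5]

0: R B5 → L1 miss [-]
1: R B5 → L1 hit [-]
2: W B5 → L1 hit [D]
3: R B3 → L1 miss wb→B5 [-]
4: W B3 → L1 hit [D]
5: W B0 → L0 miss [D]
6: W B5 → L1 miss wb→B3 [D]
7: W B5 → L1 hit [D]
8: R B2 → L0 miss wb→B0 [-]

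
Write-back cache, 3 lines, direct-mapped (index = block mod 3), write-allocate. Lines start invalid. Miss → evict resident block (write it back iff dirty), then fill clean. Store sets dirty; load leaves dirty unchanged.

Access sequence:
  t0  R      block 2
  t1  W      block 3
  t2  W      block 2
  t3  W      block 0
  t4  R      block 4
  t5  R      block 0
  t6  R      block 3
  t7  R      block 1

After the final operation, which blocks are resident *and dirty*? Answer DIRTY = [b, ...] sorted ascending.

DIRTY = [2]

0: R B2 → L2 miss [-]
1: W B3 → L0 miss [D]
2: W B2 → L2 hit [D]
3: W B0 → L0 miss wb→B3 [D]
4: R B4 → L1 miss [-]
5: R B0 → L0 hit [D]
6: R B3 → L0 miss wb→B0 [-]
7: R B1 → L1 miss [-]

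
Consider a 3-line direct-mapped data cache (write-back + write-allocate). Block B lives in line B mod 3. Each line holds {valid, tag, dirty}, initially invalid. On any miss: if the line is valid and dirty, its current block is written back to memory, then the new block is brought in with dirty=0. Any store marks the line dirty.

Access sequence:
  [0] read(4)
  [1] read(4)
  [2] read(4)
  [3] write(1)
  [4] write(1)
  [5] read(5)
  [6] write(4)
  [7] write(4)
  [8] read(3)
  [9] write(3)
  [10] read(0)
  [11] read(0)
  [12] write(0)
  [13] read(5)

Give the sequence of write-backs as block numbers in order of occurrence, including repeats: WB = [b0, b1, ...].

0: R B4 -> L1 miss  d=-]
1: R B4 -> L1 hit  d=-]
2: R B4 -> L1 hit  d=-]
3: W B1 -> L1 miss  d=D]
4: W B1 -> L1 hit  d=D]
5: R B5 -> L2 miss  d=-]
6: W B4 -> L1 miss wb->B1  d=D]
7: W B4 -> L1 hit  d=D]
8: R B3 -> L0 miss  d=-]
9: W B3 -> L0 hit  d=D]
10: R B0 -> L0 miss wb->B3  d=-]
11: R B0 -> L0 hit  d=-]
12: W B0 -> L0 hit  d=D]
13: R B5 -> L2 hit  d=-]

WB = [1, 3]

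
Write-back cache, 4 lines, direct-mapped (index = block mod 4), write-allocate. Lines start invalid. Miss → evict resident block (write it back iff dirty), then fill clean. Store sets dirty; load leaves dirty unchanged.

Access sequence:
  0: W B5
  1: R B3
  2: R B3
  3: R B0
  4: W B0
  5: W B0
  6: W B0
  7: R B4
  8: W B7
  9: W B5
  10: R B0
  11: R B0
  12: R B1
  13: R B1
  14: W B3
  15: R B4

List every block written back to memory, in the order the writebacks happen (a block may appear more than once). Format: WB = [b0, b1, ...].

  0 | W B5 → L1 miss [D]
  1 | R B3 → L3 miss [-]
  2 | R B3 → L3 hit [-]
  3 | R B0 → L0 miss [-]
  4 | W B0 → L0 hit [D]
  5 | W B0 → L0 hit [D]
  6 | W B0 → L0 hit [D]
  7 | R B4 → L0 miss wb→B0 [-]
  8 | W B7 → L3 miss [D]
  9 | W B5 → L1 hit [D]
  10 | R B0 → L0 miss [-]
  11 | R B0 → L0 hit [-]
  12 | R B1 → L1 miss wb→B5 [-]
  13 | R B1 → L1 hit [-]
  14 | W B3 → L3 miss wb→B7 [D]
  15 | R B4 → L0 miss [-]

WB = [0, 5, 7]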